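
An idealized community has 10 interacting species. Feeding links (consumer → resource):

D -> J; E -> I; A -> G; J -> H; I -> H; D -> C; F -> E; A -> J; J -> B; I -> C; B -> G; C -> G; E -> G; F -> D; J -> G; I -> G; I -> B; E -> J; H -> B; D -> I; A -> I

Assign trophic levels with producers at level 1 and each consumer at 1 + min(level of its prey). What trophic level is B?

Trophic level 2

G is a producer → level 1.
B eats G → level 2.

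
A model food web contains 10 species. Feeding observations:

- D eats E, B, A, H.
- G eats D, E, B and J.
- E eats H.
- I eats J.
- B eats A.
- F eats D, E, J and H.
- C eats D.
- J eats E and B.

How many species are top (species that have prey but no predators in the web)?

4

Top species (has prey, but nothing eats it): G, I, C, F.
Count: 4.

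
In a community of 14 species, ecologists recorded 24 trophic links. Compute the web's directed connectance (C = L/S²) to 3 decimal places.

The web has S = 14 species and L = 24 feeding links.
C = L / S² = 24 / 196 = 0.1224 ≈ 0.122.

C = 0.122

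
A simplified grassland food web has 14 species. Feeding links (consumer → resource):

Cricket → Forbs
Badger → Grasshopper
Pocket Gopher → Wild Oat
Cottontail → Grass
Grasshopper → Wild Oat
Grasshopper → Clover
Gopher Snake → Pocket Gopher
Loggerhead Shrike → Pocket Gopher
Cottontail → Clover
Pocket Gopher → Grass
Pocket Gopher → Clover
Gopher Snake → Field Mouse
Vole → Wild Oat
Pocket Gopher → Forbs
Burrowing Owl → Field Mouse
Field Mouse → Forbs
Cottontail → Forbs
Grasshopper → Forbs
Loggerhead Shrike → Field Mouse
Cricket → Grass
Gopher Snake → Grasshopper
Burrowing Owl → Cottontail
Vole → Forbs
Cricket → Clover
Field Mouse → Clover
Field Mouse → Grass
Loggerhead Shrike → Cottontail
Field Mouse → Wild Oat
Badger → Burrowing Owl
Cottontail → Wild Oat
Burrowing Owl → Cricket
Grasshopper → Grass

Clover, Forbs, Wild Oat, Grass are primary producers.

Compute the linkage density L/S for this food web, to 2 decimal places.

There are L = 32 links among S = 14 species.
L/S = 32/14 = 2.2857 ≈ 2.29.

L/S = 2.29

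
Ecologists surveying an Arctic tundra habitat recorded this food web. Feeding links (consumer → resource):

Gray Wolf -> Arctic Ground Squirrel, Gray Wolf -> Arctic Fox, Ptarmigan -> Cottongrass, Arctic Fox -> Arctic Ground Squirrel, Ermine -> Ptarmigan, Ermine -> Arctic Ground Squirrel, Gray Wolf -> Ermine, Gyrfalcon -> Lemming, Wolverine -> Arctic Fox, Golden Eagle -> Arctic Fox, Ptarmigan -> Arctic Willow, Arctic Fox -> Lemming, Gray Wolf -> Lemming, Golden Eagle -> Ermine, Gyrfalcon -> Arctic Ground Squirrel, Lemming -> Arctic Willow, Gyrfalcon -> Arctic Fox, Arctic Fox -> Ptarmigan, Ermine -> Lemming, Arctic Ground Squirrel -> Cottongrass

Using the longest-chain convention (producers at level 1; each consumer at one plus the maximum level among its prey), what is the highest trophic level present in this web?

Producers (level 1): Arctic Willow, Cottongrass.
Arctic Willow → Ptarmigan → Arctic Fox → Gray Wolf gives Gray Wolf level 4.
No species has a prey at level 4, so no species reaches level 5.

4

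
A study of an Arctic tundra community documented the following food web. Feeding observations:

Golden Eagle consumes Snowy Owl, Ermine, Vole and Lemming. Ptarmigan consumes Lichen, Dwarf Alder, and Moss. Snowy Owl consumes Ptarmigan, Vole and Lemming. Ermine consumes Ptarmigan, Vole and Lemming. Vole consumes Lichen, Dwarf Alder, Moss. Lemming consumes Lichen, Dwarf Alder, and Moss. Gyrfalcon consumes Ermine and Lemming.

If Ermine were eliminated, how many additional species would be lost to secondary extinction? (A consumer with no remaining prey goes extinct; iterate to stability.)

0

Remove Ermine.
Every predator of it retains at least one other prey: Golden Eagle still has Lemming, Vole, Snowy Owl; Gyrfalcon still has Lemming.
No consumer loses all prey, so no secondary extinctions occur.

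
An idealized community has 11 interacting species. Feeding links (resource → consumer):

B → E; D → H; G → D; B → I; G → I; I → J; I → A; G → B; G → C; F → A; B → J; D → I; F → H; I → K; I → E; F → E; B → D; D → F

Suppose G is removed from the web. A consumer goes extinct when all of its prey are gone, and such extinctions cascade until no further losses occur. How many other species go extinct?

10

Remove G.
Round 1: B (all prey gone), C (all prey gone) → extinct.
Round 2: D (all prey gone) → extinct.
Round 3: F (all prey gone), I (all prey gone) → extinct.
Round 4: E (all prey gone), K (all prey gone), H (all prey gone), J (all prey gone), A (all prey gone) → extinct.
No further losses. Total secondary extinctions: 10.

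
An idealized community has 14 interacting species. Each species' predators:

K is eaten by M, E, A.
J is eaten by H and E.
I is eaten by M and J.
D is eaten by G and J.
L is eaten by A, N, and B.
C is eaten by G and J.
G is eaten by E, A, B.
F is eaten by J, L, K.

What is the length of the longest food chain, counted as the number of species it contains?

One longest chain: F → J → E.
It has 3 species and 2 links.

3 species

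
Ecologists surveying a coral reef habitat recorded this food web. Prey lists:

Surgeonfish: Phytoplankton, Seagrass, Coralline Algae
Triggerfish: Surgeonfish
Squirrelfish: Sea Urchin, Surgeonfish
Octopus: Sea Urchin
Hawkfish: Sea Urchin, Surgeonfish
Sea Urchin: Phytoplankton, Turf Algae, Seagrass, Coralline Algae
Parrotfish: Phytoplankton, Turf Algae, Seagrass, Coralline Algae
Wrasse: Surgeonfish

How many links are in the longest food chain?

One longest chain: Phytoplankton → Sea Urchin → Squirrelfish.
It has 3 species and 2 links.

2 links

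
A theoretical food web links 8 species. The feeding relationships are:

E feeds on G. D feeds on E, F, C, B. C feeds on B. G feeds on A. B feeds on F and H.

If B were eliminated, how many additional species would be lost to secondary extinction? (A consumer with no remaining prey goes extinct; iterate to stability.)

1

Remove B.
Round 1: C (all prey gone) → extinct.
No further losses. Total secondary extinctions: 1.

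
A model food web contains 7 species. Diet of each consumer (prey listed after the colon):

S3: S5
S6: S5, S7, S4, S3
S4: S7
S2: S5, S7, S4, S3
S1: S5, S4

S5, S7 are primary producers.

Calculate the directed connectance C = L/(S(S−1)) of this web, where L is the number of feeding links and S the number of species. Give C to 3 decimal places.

C = 0.286

The web has S = 7 species and L = 12 feeding links.
C = L / (S(S−1)) = 12 / 42 = 0.2857 ≈ 0.286.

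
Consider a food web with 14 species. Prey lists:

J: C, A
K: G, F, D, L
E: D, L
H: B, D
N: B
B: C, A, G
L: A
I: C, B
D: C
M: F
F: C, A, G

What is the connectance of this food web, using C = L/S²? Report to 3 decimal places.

C = 0.112

The web has S = 14 species and L = 22 feeding links.
C = L / S² = 22 / 196 = 0.1122 ≈ 0.112.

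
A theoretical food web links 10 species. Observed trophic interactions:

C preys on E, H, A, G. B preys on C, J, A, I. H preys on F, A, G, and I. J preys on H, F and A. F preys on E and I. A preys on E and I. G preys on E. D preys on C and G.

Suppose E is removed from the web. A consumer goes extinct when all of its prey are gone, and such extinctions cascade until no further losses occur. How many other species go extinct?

1

Remove E.
Round 1: G (all prey gone) → extinct.
No further losses. Total secondary extinctions: 1.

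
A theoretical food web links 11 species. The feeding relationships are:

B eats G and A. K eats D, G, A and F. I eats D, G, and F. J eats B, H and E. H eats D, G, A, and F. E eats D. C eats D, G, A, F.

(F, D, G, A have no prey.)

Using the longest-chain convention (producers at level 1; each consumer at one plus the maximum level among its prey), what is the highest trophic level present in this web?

3

Producers (level 1): F, D, G, A.
G → B → J gives J level 3.
No species has a prey at level 3, so no species reaches level 4.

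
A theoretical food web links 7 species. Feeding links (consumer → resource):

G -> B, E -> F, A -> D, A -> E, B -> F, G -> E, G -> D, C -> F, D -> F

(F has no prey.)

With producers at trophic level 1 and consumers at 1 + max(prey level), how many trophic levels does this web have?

Producers (level 1): F.
F → D → G gives G level 3.
No species has a prey at level 3, so no species reaches level 4.

3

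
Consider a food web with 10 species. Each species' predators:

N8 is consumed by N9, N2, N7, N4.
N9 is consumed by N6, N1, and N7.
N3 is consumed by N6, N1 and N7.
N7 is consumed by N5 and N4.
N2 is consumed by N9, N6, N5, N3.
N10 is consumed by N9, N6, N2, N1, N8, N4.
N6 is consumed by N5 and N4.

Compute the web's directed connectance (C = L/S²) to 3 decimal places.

C = 0.240

The web has S = 10 species and L = 24 feeding links.
C = L / S² = 24 / 100 = 0.2400 ≈ 0.240.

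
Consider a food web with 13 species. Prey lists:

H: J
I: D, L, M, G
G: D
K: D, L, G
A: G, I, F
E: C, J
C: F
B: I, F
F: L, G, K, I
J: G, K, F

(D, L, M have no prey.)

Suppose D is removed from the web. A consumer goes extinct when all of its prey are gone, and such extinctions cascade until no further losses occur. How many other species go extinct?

Remove D.
Round 1: G (all prey gone) → extinct.
No further losses. Total secondary extinctions: 1.

1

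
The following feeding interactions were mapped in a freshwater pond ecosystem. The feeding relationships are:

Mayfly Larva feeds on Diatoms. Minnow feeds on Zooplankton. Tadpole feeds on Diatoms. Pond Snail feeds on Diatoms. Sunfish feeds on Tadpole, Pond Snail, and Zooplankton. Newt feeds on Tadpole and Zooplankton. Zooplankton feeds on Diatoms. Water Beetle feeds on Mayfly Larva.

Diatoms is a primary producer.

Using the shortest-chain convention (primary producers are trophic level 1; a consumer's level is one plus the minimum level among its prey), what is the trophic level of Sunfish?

Trophic level 3

Diatoms is a producer → level 1.
Tadpole eats Diatoms → level 2.
Sunfish eats Tadpole → level 3.
No prey of Sunfish is below level 2, so 3 is the minimum.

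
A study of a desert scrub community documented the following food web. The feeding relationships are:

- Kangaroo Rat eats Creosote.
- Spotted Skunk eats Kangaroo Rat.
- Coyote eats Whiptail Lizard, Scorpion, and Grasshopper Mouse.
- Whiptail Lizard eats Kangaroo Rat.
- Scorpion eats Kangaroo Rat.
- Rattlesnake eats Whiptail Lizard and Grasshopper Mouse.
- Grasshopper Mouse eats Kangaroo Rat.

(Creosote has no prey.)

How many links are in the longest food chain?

3 links

One longest chain: Creosote → Kangaroo Rat → Whiptail Lizard → Rattlesnake.
It has 4 species and 3 links.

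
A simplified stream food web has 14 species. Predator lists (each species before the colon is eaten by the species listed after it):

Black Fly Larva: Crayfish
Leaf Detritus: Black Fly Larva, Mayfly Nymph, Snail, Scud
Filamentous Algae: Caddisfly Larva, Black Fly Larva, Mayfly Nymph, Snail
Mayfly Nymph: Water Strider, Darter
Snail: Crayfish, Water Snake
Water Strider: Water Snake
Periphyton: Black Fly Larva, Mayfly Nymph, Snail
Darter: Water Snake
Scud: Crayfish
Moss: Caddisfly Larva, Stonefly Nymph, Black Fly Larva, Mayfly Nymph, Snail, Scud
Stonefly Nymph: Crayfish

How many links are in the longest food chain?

3 links

One longest chain: Filamentous Algae → Mayfly Nymph → Water Strider → Water Snake.
It has 4 species and 3 links.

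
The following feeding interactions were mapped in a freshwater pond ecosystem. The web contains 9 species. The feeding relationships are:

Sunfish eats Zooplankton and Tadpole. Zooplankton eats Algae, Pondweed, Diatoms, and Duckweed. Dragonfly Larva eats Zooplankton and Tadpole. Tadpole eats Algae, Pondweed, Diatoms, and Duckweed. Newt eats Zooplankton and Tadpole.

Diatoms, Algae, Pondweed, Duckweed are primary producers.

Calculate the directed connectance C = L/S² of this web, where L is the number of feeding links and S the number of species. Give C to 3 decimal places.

C = 0.173

The web has S = 9 species and L = 14 feeding links.
C = L / S² = 14 / 81 = 0.1728 ≈ 0.173.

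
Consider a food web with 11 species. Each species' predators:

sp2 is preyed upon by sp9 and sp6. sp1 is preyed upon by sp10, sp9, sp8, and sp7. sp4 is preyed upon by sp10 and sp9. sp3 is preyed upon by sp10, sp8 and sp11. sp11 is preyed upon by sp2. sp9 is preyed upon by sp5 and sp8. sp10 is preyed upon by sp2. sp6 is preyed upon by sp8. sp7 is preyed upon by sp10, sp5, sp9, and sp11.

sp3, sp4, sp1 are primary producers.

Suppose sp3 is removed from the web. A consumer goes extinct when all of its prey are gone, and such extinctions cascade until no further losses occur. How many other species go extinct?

0

Remove sp3.
Every predator of it retains at least one other prey: sp11 still has sp7; sp10 still has sp4, sp1, sp7; sp8 still has sp1, sp9, sp6.
No consumer loses all prey, so no secondary extinctions occur.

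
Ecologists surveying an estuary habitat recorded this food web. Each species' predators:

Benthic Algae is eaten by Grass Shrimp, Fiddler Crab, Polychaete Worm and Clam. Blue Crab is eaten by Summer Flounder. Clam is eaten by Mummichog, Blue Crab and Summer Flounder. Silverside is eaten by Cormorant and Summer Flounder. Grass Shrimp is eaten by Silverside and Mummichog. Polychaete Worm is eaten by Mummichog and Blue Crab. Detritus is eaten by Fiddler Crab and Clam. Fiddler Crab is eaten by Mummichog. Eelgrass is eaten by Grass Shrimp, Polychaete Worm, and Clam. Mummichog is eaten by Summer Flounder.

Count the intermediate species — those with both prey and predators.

7

Intermediate species (has both prey and predators): Grass Shrimp, Polychaete Worm, Fiddler Crab, Clam, Mummichog, Silverside, Blue Crab.
Count: 7.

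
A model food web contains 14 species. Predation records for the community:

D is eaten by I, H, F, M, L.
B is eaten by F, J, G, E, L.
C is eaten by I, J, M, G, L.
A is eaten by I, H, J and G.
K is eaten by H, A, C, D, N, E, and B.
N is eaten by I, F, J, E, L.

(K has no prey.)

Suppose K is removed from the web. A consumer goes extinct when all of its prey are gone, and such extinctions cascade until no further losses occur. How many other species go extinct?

Remove K.
Round 1: C (all prey gone), D (all prey gone), B (all prey gone), N (all prey gone), A (all prey gone) → extinct.
Round 2: M (all prey gone), G (all prey gone), J (all prey gone), H (all prey gone), I (all prey gone), F (all prey gone), L (all prey gone), E (all prey gone) → extinct.
No further losses. Total secondary extinctions: 13.

13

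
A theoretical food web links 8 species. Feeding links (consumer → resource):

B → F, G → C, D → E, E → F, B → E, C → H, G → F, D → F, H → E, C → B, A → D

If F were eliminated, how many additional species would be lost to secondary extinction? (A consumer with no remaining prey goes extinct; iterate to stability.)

7

Remove F.
Round 1: E (all prey gone) → extinct.
Round 2: D (all prey gone), B (all prey gone), H (all prey gone) → extinct.
Round 3: A (all prey gone), C (all prey gone) → extinct.
Round 4: G (all prey gone) → extinct.
No further losses. Total secondary extinctions: 7.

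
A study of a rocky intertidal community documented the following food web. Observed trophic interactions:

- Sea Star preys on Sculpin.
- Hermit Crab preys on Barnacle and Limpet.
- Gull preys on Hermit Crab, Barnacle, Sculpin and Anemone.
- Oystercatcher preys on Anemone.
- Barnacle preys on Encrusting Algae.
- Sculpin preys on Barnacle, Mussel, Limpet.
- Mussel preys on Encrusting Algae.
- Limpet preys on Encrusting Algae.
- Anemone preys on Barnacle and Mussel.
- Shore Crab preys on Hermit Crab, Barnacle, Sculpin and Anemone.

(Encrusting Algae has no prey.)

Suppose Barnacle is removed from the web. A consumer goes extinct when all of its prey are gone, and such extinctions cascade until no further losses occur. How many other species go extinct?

Remove Barnacle.
Every predator of it retains at least one other prey: Hermit Crab still has Limpet; Anemone still has Mussel; Sculpin still has Limpet, Mussel; Shore Crab still has Hermit Crab, Anemone, Sculpin; Gull still has Hermit Crab, Anemone, Sculpin.
No consumer loses all prey, so no secondary extinctions occur.

0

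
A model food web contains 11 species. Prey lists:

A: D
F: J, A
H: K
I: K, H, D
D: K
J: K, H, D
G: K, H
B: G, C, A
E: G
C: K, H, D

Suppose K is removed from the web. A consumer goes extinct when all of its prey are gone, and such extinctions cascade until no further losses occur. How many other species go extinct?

Remove K.
Round 1: H (all prey gone), D (all prey gone) → extinct.
Round 2: I (all prey gone), G (all prey gone), C (all prey gone), J (all prey gone), A (all prey gone) → extinct.
Round 3: E (all prey gone), B (all prey gone), F (all prey gone) → extinct.
No further losses. Total secondary extinctions: 10.

10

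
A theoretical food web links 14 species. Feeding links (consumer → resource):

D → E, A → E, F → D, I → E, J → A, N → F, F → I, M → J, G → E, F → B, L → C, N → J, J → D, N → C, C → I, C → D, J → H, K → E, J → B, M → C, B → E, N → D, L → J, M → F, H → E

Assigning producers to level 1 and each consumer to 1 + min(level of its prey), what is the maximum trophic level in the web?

Producers (level 1): E.
Following each consumer down to its lowest-level prey: E → D → C → M (levels 1 through 4).
All prey of M (C 3, J 3, F 3) are at level 3 or above, so M is at level 1 + 3 = 4.
Every consumer has at least one prey at level 3 or below, so none exceeds level 4.

4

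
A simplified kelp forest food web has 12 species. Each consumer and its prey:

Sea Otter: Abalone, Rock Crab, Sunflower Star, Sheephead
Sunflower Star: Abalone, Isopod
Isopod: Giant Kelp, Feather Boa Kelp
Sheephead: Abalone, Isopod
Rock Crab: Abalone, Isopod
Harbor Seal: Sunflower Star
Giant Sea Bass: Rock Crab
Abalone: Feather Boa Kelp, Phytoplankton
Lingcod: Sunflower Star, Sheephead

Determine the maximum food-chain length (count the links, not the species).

One longest chain: Feather Boa Kelp → Abalone → Sunflower Star → Lingcod.
It has 4 species and 3 links.

3 links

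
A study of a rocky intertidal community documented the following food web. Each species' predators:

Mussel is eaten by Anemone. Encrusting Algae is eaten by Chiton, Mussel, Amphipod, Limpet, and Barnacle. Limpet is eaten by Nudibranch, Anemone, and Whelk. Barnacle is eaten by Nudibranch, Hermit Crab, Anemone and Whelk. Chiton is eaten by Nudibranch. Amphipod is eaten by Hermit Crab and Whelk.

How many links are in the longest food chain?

One longest chain: Encrusting Algae → Limpet → Anemone.
It has 3 species and 2 links.

2 links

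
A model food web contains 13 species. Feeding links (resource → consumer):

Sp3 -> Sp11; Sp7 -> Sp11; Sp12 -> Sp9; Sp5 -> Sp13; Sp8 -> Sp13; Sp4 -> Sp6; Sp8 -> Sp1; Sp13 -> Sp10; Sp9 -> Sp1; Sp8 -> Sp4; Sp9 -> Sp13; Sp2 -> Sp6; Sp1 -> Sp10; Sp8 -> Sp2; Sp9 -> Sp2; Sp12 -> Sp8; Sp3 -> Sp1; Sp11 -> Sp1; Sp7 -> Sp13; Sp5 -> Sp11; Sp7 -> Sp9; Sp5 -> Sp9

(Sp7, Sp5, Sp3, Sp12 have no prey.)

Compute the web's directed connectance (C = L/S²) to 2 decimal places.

C = 0.13

The web has S = 13 species and L = 22 feeding links.
C = L / S² = 22 / 169 = 0.1302 ≈ 0.13.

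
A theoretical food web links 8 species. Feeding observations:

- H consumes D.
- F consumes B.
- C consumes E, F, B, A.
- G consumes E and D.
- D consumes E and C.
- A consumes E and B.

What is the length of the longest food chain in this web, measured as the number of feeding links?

One longest chain: E → A → C → D → H.
It has 5 species and 4 links.

4 links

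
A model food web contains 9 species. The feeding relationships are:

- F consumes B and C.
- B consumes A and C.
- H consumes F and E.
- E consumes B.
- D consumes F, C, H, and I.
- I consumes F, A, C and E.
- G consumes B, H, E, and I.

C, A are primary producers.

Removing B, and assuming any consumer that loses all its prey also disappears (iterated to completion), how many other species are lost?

1

Remove B.
Round 1: E (all prey gone) → extinct.
No further losses. Total secondary extinctions: 1.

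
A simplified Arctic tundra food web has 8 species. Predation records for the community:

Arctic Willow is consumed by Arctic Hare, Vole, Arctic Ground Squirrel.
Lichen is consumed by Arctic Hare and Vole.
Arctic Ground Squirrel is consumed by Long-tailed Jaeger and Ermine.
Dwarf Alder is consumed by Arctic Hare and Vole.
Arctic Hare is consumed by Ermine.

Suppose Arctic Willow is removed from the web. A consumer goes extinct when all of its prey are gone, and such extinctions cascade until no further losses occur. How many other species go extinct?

Remove Arctic Willow.
Round 1: Arctic Ground Squirrel (all prey gone) → extinct.
Round 2: Long-tailed Jaeger (all prey gone) → extinct.
No further losses. Total secondary extinctions: 2.

2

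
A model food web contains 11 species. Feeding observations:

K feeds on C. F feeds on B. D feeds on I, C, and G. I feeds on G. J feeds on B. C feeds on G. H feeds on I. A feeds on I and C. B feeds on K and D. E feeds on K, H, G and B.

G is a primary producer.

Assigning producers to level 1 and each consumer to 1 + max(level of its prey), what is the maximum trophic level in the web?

Producers (level 1): G.
G → C → K → B → F gives F level 5.
No species has a prey at level 5, so no species reaches level 6.

5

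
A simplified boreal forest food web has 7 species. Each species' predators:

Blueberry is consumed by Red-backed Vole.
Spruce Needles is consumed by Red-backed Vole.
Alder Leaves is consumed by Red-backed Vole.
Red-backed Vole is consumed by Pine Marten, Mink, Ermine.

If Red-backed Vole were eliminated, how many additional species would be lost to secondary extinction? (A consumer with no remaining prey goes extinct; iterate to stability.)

3

Remove Red-backed Vole.
Round 1: Ermine (all prey gone), Pine Marten (all prey gone), Mink (all prey gone) → extinct.
No further losses. Total secondary extinctions: 3.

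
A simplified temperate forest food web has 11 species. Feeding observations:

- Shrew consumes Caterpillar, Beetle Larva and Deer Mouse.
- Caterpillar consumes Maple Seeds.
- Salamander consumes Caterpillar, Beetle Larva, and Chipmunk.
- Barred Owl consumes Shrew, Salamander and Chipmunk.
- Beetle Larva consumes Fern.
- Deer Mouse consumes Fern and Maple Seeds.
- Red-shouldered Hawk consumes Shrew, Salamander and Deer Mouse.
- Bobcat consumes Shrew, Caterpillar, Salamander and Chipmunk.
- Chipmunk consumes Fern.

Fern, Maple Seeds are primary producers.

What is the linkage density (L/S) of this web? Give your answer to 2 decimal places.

There are L = 21 links among S = 11 species.
L/S = 21/11 = 1.9091 ≈ 1.91.

L/S = 1.91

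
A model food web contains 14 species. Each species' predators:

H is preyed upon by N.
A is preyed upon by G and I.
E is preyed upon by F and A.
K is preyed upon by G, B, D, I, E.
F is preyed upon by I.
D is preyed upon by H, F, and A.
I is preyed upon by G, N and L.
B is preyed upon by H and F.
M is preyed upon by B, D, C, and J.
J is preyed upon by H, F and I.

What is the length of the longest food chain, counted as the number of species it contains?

One longest chain: K → D → A → I → G.
It has 5 species and 4 links.

5 species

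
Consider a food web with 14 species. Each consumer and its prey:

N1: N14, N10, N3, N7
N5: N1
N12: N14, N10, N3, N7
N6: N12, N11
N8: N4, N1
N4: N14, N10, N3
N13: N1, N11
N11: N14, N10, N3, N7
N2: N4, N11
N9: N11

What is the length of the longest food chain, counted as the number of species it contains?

3 species

One longest chain: N14 → N12 → N6.
It has 3 species and 2 links.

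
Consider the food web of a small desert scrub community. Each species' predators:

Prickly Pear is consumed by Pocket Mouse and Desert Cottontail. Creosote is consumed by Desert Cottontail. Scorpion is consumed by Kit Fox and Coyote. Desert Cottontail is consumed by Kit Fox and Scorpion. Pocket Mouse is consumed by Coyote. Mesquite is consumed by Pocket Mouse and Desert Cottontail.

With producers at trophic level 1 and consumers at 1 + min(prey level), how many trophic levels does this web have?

Producers (level 1): Creosote, Prickly Pear, Mesquite.
Following each consumer down to its lowest-level prey: Creosote → Desert Cottontail → Scorpion (levels 1 through 3).
All prey of Scorpion (Desert Cottontail 2) are at level 2 or above, so Scorpion is at level 1 + 2 = 3.
Every consumer has at least one prey at level 2 or below, so none exceeds level 3.

3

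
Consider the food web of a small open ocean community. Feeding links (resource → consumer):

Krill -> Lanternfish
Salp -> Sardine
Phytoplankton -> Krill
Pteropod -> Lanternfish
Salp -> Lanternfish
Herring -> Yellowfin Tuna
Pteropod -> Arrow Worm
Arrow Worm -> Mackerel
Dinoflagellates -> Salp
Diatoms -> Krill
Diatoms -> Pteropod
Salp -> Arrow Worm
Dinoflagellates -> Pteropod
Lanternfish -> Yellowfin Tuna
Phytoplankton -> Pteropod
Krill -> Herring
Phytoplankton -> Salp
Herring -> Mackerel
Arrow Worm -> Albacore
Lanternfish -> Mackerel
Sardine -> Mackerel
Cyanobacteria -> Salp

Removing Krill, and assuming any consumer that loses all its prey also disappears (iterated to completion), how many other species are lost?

Remove Krill.
Round 1: Herring (all prey gone) → extinct.
No further losses. Total secondary extinctions: 1.

1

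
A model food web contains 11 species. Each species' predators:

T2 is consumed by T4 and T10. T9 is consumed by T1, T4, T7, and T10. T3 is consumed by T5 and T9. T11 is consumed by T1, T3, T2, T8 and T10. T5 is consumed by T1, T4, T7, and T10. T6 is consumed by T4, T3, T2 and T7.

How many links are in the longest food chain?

3 links

One longest chain: T6 → T3 → T5 → T7.
It has 4 species and 3 links.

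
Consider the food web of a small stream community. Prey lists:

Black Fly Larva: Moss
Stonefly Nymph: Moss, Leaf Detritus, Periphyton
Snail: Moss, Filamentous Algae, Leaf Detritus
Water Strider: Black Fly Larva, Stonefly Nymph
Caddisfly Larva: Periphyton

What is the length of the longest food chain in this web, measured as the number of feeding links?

2 links

One longest chain: Moss → Black Fly Larva → Water Strider.
It has 3 species and 2 links.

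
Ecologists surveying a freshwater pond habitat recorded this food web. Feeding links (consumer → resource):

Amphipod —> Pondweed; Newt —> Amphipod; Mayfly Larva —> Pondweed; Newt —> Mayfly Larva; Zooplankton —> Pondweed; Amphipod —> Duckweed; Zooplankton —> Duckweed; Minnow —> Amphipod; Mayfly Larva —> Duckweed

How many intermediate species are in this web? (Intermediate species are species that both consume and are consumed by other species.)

2

Intermediate species (has both prey and predators): Amphipod, Mayfly Larva.
Count: 2.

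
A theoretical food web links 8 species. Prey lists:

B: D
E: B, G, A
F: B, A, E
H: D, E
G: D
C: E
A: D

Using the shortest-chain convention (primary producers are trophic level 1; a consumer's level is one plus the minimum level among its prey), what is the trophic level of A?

D is a producer → level 1.
A eats D → level 2.

Trophic level 2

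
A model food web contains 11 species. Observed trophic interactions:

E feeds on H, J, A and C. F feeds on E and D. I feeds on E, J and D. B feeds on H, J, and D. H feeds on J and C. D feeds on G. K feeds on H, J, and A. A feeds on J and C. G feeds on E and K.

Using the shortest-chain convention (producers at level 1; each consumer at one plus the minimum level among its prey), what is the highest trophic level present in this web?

4

Producers (level 1): C, J.
Following each consumer down to its lowest-level prey: C → E → G → D (levels 1 through 4).
All prey of D (G 3) are at level 3 or above, so D is at level 1 + 3 = 4.
Every consumer has at least one prey at level 3 or below, so none exceeds level 4.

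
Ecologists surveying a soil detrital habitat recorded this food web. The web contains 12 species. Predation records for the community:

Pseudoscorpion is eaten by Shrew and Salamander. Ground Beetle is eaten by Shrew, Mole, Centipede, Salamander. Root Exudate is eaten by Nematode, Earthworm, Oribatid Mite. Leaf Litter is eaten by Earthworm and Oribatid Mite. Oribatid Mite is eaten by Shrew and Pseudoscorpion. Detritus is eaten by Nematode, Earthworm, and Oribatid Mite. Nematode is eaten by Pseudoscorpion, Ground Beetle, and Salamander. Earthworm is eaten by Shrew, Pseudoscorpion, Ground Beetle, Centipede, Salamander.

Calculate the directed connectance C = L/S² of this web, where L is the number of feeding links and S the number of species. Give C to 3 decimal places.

C = 0.167

The web has S = 12 species and L = 24 feeding links.
C = L / S² = 24 / 144 = 0.1667 ≈ 0.167.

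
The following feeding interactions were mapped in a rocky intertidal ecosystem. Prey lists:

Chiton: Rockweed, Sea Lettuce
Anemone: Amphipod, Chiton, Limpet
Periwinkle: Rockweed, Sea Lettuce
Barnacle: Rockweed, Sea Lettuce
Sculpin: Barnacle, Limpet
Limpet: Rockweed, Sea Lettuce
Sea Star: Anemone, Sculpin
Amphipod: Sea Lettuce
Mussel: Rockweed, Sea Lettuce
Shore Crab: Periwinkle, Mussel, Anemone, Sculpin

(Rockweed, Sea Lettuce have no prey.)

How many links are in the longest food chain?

3 links

One longest chain: Sea Lettuce → Amphipod → Anemone → Shore Crab.
It has 4 species and 3 links.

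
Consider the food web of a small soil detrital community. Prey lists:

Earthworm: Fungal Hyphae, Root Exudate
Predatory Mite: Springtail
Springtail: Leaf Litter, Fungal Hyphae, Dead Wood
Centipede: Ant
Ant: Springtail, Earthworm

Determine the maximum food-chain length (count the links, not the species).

One longest chain: Leaf Litter → Springtail → Ant → Centipede.
It has 4 species and 3 links.

3 links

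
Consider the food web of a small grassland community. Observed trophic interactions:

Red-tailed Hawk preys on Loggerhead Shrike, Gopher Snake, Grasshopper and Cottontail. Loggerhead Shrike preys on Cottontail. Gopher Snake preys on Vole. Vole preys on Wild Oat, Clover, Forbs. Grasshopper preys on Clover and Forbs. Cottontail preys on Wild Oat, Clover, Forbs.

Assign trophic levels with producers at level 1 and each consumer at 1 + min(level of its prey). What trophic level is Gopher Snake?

Trophic level 3

Clover is a producer → level 1.
Vole eats Clover → level 2.
Gopher Snake eats Vole → level 3.
No prey of Gopher Snake is below level 2, so 3 is the minimum.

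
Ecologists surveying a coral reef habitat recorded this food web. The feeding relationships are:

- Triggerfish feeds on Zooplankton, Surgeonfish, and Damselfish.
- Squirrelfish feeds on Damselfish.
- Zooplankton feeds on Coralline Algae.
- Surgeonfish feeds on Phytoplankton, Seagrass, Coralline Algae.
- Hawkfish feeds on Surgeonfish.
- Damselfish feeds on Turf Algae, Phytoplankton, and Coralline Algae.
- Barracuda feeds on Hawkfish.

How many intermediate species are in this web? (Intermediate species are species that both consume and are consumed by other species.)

Intermediate species (has both prey and predators): Damselfish, Zooplankton, Surgeonfish, Hawkfish.
Count: 4.

4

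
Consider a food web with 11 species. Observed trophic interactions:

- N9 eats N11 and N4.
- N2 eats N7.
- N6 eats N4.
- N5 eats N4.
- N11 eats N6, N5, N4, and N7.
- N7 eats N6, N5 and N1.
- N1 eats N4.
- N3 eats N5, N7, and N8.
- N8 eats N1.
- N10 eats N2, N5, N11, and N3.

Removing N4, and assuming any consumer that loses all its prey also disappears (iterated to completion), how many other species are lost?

10

Remove N4.
Round 1: N1 (all prey gone), N5 (all prey gone), N6 (all prey gone) → extinct.
Round 2: N8 (all prey gone), N7 (all prey gone) → extinct.
Round 3: N2 (all prey gone), N3 (all prey gone), N11 (all prey gone) → extinct.
Round 4: N10 (all prey gone), N9 (all prey gone) → extinct.
No further losses. Total secondary extinctions: 10.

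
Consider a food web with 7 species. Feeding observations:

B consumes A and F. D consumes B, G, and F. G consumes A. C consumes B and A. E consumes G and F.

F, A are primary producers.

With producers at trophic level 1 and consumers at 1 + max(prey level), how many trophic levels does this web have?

Producers (level 1): F, A.
A → G → D gives D level 3.
No species has a prey at level 3, so no species reaches level 4.

3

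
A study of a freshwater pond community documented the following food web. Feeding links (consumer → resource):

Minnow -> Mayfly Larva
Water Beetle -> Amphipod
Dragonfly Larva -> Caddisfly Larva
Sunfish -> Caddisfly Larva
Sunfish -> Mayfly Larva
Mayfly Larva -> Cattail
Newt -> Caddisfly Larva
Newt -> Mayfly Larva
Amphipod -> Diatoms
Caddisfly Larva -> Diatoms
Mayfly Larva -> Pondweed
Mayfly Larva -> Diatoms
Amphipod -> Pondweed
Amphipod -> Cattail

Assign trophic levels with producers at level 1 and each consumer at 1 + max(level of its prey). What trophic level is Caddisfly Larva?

Diatoms is a producer → level 1.
Caddisfly Larva eats Diatoms → level 2.

Trophic level 2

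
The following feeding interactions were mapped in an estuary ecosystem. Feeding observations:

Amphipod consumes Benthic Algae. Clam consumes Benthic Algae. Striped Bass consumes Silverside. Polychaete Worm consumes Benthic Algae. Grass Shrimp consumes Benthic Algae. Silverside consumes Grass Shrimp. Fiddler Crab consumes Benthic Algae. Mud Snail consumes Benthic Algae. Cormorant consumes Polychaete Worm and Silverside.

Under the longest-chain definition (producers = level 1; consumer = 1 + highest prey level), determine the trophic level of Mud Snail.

Benthic Algae is a producer → level 1.
Mud Snail eats Benthic Algae → level 2.

Trophic level 2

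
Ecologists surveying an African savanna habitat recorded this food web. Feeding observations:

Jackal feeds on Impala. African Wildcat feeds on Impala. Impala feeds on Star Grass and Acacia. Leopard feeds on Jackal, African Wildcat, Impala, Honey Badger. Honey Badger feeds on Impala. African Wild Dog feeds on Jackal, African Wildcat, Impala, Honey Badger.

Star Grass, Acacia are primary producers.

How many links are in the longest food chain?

One longest chain: Star Grass → Impala → Jackal → African Wild Dog.
It has 4 species and 3 links.

3 links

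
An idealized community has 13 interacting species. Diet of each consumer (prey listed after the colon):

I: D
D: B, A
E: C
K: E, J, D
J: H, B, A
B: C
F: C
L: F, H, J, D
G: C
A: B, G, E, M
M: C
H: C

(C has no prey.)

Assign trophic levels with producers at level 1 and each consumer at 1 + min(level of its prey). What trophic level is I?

C is a producer → level 1.
B eats C → level 2.
D eats B → level 3.
I eats D → level 4.
No prey of I is below level 3, so 4 is the minimum.

Trophic level 4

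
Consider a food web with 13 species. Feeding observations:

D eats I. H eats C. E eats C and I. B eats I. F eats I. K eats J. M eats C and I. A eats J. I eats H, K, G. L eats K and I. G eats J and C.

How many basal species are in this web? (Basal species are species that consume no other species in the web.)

Basal species (no prey listed): C, J.
Count: 2.

2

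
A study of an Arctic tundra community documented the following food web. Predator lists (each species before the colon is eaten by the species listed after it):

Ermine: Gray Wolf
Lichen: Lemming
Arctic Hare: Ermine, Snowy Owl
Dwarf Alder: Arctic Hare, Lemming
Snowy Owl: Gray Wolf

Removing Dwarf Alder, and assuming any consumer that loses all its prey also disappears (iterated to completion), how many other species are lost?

Remove Dwarf Alder.
Round 1: Arctic Hare (all prey gone) → extinct.
Round 2: Ermine (all prey gone), Snowy Owl (all prey gone) → extinct.
Round 3: Gray Wolf (all prey gone) → extinct.
No further losses. Total secondary extinctions: 4.

4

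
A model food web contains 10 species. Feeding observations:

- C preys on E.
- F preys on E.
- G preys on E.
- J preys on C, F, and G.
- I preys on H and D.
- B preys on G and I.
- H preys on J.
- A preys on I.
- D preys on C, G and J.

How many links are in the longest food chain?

5 links

One longest chain: E → F → J → H → I → A.
It has 6 species and 5 links.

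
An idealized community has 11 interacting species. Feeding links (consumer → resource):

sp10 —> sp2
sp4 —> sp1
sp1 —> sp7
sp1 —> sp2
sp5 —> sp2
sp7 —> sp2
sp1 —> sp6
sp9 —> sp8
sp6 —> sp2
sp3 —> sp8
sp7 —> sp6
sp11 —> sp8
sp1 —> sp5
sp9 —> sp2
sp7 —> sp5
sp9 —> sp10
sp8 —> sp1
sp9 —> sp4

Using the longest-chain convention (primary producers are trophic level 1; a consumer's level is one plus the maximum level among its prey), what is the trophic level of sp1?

Trophic level 4

sp2 is a producer → level 1.
sp6 eats sp2 → level 2.
sp7 eats sp6 (level 2); other prey at levels: sp2 1, sp5 2 → level 3.
sp1 eats sp7 (level 3); other prey at levels: sp2 1, sp6 2, sp5 2 → level 4.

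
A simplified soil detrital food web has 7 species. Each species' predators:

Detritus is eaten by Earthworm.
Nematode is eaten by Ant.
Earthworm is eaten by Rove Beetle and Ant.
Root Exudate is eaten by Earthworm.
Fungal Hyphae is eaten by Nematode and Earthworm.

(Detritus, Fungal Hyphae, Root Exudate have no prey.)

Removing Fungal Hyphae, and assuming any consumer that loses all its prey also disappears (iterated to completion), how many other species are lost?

1

Remove Fungal Hyphae.
Round 1: Nematode (all prey gone) → extinct.
No further losses. Total secondary extinctions: 1.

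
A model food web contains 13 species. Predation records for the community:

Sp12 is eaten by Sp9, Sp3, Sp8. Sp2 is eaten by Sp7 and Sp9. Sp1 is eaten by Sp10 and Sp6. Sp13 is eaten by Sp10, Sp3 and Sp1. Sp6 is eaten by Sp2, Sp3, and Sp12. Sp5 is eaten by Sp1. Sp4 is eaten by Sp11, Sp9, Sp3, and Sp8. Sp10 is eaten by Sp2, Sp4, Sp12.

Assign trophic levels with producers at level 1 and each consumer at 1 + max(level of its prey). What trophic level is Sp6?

Sp13 is a producer → level 1.
Sp1 eats Sp13 (level 1); other prey at levels: Sp5 1 → level 2.
Sp6 eats Sp1 → level 3.

Trophic level 3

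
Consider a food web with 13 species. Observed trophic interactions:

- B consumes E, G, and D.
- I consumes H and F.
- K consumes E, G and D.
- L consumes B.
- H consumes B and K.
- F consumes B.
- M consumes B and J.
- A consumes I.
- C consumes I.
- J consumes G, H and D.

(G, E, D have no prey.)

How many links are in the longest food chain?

4 links

One longest chain: G → B → H → I → C.
It has 5 species and 4 links.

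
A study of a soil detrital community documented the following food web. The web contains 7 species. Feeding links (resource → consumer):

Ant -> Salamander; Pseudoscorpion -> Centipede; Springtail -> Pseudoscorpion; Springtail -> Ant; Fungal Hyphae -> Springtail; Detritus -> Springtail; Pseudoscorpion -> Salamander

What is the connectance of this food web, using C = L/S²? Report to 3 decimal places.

The web has S = 7 species and L = 7 feeding links.
C = L / S² = 7 / 49 = 0.1429 ≈ 0.143.

C = 0.143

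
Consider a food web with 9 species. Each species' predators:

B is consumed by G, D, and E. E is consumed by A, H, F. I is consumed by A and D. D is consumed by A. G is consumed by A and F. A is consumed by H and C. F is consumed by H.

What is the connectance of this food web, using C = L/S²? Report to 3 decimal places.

The web has S = 9 species and L = 14 feeding links.
C = L / S² = 14 / 81 = 0.1728 ≈ 0.173.

C = 0.173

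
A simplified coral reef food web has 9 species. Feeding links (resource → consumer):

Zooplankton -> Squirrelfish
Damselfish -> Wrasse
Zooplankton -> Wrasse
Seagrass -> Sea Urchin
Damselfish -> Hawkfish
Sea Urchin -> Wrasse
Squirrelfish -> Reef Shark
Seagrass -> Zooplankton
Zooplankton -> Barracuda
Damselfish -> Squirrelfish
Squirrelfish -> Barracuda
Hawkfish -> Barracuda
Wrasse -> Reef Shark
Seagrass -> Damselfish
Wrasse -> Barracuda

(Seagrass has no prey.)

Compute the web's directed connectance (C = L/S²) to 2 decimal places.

C = 0.19

The web has S = 9 species and L = 15 feeding links.
C = L / S² = 15 / 81 = 0.1852 ≈ 0.19.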